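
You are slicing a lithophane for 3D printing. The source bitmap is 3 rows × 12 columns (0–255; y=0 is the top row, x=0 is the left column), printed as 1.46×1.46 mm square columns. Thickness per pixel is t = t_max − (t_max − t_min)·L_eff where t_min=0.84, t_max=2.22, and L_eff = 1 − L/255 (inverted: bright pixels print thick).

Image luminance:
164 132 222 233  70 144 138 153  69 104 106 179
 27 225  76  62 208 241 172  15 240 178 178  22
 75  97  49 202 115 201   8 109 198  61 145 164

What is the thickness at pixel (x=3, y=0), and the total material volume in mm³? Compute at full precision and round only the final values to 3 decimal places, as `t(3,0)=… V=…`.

span = t_max - t_min = 2.22 - 0.84 = 1.380
L(3,0) = 233, L_eff = 1 - 233/255 = 0.086275 (inverted)
t(3,0) = 2.22 - 1.380·0.086275 = 2.101
Σt over all 3·12 pixels = 119253/2125 ≈ 56.1190588
V = pitch²·Σt = 1.46²·119253/2125 = 119.623

t(3,0)=2.101 V=119.623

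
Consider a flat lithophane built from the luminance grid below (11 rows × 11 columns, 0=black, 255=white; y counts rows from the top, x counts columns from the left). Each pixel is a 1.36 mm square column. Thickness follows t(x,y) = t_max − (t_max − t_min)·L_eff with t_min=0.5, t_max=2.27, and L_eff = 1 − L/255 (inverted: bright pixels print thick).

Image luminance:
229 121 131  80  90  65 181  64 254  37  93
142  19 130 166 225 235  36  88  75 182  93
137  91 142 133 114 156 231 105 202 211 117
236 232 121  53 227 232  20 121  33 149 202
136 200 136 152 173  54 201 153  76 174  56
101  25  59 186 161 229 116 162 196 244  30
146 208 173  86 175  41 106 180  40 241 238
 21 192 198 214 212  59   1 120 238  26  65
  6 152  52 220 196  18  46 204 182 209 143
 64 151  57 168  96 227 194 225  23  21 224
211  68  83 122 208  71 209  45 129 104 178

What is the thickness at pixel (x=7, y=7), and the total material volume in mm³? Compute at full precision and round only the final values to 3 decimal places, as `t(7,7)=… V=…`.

span = t_max - t_min = 2.27 - 0.5 = 1.770
L(7,7) = 120, L_eff = 1 - 120/255 = 0.529412 (inverted)
t(7,7) = 2.27 - 1.770·0.529412 = 1.333
Σt over all 11·11 pixels = 1476363/8500 ≈ 173.6897647
V = pitch²·Σt = 1.36²·1476363/8500 = 321.257

t(7,7)=1.333 V=321.257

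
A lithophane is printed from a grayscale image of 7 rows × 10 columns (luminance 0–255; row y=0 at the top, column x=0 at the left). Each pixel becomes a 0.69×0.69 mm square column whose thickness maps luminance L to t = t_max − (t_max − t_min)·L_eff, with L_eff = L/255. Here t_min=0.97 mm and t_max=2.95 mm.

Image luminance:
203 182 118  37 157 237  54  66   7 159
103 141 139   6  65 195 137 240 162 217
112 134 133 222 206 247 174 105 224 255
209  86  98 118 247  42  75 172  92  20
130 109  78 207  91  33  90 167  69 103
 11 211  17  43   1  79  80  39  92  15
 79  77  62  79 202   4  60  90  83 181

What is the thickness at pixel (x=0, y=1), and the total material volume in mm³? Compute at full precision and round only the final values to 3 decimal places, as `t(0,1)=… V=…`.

span = t_max - t_min = 2.95 - 0.97 = 1.980
L(0,1) = 103, L_eff = 103/255 = 0.403922
t(0,1) = 2.95 - 1.980·0.403922 = 2.150
Σt over all 7·10 pixels = 607751/4250 ≈ 143.0002353
V = pitch²·Σt = 0.69²·607751/4250 = 68.082

t(0,1)=2.150 V=68.082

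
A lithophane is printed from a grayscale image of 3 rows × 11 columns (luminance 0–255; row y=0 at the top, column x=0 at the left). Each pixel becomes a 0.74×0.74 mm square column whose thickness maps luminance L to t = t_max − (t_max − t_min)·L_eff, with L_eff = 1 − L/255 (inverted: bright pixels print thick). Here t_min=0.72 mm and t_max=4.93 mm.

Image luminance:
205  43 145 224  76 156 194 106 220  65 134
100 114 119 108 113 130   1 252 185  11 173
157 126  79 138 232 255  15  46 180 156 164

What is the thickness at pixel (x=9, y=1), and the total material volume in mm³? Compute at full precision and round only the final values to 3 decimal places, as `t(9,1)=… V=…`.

span = t_max - t_min = 4.93 - 0.72 = 4.210
L(9,1) = 11, L_eff = 1 - 11/255 = 0.956863 (inverted)
t(9,1) = 4.93 - 4.210·0.956863 = 0.902
Σt over all 3·11 pixels = 411257/4250 ≈ 96.7663529
V = pitch²·Σt = 0.74²·411257/4250 = 52.989

t(9,1)=0.902 V=52.989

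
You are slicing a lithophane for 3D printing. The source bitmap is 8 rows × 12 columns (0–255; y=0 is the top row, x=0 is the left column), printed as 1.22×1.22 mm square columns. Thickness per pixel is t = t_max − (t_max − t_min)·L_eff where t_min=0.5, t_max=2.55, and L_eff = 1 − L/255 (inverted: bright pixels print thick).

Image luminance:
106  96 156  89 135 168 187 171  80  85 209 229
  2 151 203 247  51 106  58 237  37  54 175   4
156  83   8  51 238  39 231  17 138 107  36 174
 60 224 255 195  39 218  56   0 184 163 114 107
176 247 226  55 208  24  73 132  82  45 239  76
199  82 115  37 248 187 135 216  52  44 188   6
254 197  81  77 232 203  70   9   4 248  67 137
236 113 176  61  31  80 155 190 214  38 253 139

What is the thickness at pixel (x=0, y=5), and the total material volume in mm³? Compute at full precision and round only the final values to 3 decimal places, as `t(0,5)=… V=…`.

span = t_max - t_min = 2.55 - 0.5 = 2.050
L(0,5) = 199, L_eff = 1 - 199/255 = 0.219608 (inverted)
t(0,5) = 2.55 - 2.050·0.219608 = 2.100
Σt over all 8·12 pixels = 374263/2550 ≈ 146.7698039
V = pitch²·Σt = 1.22²·374263/2550 = 218.452

t(0,5)=2.100 V=218.452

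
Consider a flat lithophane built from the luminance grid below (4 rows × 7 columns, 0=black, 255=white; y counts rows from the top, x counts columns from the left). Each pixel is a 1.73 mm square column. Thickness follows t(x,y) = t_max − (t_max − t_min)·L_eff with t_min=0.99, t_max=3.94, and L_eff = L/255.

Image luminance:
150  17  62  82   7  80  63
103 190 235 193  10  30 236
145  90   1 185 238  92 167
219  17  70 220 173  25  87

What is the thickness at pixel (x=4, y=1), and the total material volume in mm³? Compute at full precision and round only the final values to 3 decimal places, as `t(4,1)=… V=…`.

span = t_max - t_min = 3.94 - 0.99 = 2.950
L(4,1) = 10, L_eff = 10/255 = 0.039216
t(4,1) = 3.94 - 2.950·0.039216 = 3.824
Σt over all 4·7 pixels = 374599/5100 ≈ 73.4507843
V = pitch²·Σt = 1.73²·374599/5100 = 219.831

t(4,1)=3.824 V=219.831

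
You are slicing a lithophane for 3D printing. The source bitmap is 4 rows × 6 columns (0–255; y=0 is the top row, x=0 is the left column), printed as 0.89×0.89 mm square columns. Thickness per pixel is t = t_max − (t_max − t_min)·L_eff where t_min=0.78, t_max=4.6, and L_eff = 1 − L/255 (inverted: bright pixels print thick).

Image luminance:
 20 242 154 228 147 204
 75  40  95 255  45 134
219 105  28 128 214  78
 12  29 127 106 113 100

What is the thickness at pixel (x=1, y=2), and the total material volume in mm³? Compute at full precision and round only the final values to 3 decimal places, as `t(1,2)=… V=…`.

span = t_max - t_min = 4.6 - 0.78 = 3.820
L(1,2) = 105, L_eff = 1 - 105/255 = 0.588235 (inverted)
t(1,2) = 4.6 - 3.820·0.588235 = 2.353
Σt over all 4·6 pixels = 132033/2125 ≈ 62.1331765
V = pitch²·Σt = 0.89²·132033/2125 = 49.216

t(1,2)=2.353 V=49.216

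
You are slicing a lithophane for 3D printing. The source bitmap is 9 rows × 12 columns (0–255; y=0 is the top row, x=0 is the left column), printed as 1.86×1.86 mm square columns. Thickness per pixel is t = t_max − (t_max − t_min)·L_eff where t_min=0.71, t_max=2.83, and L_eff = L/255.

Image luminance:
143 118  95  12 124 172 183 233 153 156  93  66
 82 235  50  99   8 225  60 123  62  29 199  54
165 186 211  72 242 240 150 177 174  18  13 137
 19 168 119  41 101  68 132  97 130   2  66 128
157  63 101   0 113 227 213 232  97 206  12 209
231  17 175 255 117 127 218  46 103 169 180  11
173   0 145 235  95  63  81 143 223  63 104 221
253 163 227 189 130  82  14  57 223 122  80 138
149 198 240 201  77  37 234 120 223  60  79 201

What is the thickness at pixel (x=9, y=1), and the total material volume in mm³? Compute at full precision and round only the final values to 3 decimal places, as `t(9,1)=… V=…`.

t(9,1)=2.589 V=656.102

span = t_max - t_min = 2.83 - 0.71 = 2.120
L(9,1) = 29, L_eff = 29/255 = 0.113725
t(9,1) = 2.83 - 2.120·0.113725 = 2.589
Σt over all 9·12 pixels = 1208999/6375 ≈ 189.6469020
V = pitch²·Σt = 1.86²·1208999/6375 = 656.102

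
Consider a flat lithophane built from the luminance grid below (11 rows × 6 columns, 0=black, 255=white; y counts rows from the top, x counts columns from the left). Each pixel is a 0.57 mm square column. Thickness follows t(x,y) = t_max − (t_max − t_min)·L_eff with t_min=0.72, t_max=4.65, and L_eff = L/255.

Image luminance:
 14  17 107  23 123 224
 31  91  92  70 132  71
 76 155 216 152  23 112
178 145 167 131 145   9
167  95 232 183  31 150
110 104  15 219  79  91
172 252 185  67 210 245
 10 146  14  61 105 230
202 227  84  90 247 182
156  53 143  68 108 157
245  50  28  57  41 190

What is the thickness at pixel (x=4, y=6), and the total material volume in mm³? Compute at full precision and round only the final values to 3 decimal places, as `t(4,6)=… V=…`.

t(4,6)=1.414 V=59.629

span = t_max - t_min = 4.65 - 0.72 = 3.930
L(4,6) = 210, L_eff = 210/255 = 0.823529
t(4,6) = 4.65 - 3.930·0.823529 = 1.414
Σt over all 11·6 pixels = 311999/1700 ≈ 183.5288235
V = pitch²·Σt = 0.57²·311999/1700 = 59.629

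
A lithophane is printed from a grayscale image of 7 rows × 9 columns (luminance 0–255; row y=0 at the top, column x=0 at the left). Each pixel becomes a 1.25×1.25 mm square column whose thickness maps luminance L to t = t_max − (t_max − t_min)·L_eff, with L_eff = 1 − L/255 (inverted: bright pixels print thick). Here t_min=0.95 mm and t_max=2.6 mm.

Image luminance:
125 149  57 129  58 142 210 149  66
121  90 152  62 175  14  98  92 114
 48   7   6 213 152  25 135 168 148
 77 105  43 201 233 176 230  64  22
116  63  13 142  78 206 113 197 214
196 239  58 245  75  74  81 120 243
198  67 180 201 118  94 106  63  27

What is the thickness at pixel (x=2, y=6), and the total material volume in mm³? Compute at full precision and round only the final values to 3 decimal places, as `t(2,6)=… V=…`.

span = t_max - t_min = 2.6 - 0.95 = 1.650
L(2,6) = 180, L_eff = 1 - 180/255 = 0.294118 (inverted)
t(2,6) = 2.6 - 1.650·0.294118 = 2.115
Σt over all 7·9 pixels = 92579/850 ≈ 108.9164706
V = pitch²·Σt = 1.25²·92579/850 = 170.182

t(2,6)=2.115 V=170.182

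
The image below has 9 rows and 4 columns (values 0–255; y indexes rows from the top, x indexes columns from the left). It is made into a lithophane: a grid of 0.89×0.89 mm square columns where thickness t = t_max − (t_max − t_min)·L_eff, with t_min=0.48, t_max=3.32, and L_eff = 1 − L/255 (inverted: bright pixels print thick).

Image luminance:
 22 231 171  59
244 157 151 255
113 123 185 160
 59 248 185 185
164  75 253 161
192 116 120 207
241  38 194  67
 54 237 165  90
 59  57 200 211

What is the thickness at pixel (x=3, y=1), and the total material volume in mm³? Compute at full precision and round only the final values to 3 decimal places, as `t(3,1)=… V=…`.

t(3,1)=3.320 V=61.758

span = t_max - t_min = 3.32 - 0.48 = 2.840
L(3,1) = 255, L_eff = 1 - 255/255 = 0.000000 (inverted)
t(3,1) = 3.32 - 2.840·0.000000 = 3.320
Σt over all 9·4 pixels = 497039/6375 ≈ 77.9669020
V = pitch²·Σt = 0.89²·497039/6375 = 61.758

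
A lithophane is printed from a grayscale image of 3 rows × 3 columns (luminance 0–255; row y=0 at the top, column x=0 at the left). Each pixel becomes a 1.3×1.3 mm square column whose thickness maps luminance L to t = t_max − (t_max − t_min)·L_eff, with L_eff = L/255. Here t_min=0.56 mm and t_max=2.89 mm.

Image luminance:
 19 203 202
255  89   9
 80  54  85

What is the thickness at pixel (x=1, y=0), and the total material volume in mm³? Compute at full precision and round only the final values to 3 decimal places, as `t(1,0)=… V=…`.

span = t_max - t_min = 2.89 - 0.56 = 2.330
L(1,0) = 203, L_eff = 203/255 = 0.796078
t(1,0) = 2.89 - 2.330·0.796078 = 1.035
Σt over all 3·3 pixels = 143729/8500 ≈ 16.9092941
V = pitch²·Σt = 1.3²·143729/8500 = 28.577

t(1,0)=1.035 V=28.577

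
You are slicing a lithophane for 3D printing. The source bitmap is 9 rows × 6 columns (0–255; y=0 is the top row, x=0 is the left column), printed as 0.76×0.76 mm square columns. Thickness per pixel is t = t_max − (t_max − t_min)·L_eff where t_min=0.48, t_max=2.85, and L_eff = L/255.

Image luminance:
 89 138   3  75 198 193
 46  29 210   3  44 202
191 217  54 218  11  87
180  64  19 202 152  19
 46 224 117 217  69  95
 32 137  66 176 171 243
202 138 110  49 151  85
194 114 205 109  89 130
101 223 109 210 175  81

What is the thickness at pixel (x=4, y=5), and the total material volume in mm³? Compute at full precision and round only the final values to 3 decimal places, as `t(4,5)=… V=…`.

t(4,5)=1.261 V=52.861

span = t_max - t_min = 2.85 - 0.48 = 2.370
L(4,5) = 171, L_eff = 171/255 = 0.670588
t(4,5) = 2.85 - 2.370·0.670588 = 1.261
Σt over all 9·6 pixels = 388951/4250 ≈ 91.5178824
V = pitch²·Σt = 0.76²·388951/4250 = 52.861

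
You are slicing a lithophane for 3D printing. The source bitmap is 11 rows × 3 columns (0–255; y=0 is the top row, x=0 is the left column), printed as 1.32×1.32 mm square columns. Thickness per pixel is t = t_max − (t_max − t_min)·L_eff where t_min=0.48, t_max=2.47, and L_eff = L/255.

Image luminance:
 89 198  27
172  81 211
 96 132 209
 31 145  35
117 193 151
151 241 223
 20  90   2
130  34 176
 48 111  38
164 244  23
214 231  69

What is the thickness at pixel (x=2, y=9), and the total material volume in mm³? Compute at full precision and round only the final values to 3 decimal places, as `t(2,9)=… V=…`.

t(2,9)=2.291 V=86.327

span = t_max - t_min = 2.47 - 0.48 = 1.990
L(2,9) = 23, L_eff = 23/255 = 0.090196
t(2,9) = 2.47 - 1.990·0.090196 = 2.291
Σt over all 11·3 pixels = 1263401/25500 ≈ 49.5451373
V = pitch²·Σt = 1.32²·1263401/25500 = 86.327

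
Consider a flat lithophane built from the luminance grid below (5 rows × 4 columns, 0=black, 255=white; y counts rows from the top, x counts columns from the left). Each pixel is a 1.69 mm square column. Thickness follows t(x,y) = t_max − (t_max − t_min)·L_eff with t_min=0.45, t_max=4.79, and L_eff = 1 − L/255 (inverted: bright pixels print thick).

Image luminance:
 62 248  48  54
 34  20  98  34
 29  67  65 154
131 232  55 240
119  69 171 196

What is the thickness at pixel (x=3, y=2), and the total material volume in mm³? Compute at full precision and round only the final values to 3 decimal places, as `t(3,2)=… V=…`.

t(3,2)=3.071 V=129.049

span = t_max - t_min = 4.79 - 0.45 = 4.340
L(3,2) = 154, L_eff = 1 - 154/255 = 0.396078 (inverted)
t(3,2) = 4.79 - 4.340·0.396078 = 3.071
Σt over all 5·4 pixels = 288046/6375 ≈ 45.1836863
V = pitch²·Σt = 1.69²·288046/6375 = 129.049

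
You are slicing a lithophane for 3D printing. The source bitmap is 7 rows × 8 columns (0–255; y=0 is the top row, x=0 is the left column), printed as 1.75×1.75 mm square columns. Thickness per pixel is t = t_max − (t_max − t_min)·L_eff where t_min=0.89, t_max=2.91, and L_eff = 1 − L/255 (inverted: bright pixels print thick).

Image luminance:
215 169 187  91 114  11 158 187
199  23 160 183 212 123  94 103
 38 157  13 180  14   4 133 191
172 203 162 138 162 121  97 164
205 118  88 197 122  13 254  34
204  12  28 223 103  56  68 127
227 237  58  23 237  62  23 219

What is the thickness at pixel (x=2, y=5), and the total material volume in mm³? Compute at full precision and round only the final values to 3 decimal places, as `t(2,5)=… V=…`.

span = t_max - t_min = 2.91 - 0.89 = 2.020
L(2,5) = 28, L_eff = 1 - 28/255 = 0.890196 (inverted)
t(2,5) = 2.91 - 2.020·0.890196 = 1.112
Σt over all 7·8 pixels = 225696/2125 ≈ 106.2098824
V = pitch²·Σt = 1.75²·225696/2125 = 325.268

t(2,5)=1.112 V=325.268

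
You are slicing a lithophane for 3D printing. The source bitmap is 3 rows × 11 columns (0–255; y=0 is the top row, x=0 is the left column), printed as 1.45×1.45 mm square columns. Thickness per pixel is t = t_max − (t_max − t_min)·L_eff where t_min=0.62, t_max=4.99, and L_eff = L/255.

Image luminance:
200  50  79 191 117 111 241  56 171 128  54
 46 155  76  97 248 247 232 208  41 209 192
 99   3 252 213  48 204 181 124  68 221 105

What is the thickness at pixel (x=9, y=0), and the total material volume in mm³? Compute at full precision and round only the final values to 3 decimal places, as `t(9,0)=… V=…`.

span = t_max - t_min = 4.99 - 0.62 = 4.370
L(9,0) = 128, L_eff = 128/255 = 0.501961
t(9,0) = 4.99 - 4.370·0.501961 = 2.796
Σt over all 3·11 pixels = 1079803/12750 ≈ 84.6904314
V = pitch²·Σt = 1.45²·1079803/12750 = 178.062

t(9,0)=2.796 V=178.062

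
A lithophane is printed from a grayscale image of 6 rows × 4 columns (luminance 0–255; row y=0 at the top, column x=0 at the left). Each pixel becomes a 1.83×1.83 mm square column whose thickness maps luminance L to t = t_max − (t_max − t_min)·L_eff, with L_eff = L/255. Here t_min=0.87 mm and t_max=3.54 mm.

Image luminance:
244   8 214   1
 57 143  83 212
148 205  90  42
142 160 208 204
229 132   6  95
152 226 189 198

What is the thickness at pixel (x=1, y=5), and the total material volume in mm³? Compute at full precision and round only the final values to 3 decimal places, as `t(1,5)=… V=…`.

t(1,5)=1.174 V=165.722

span = t_max - t_min = 3.54 - 0.87 = 2.670
L(1,5) = 226, L_eff = 226/255 = 0.886275
t(1,5) = 3.54 - 2.670·0.886275 = 1.174
Σt over all 6·4 pixels = 105157/2125 ≈ 49.4856471
V = pitch²·Σt = 1.83²·105157/2125 = 165.722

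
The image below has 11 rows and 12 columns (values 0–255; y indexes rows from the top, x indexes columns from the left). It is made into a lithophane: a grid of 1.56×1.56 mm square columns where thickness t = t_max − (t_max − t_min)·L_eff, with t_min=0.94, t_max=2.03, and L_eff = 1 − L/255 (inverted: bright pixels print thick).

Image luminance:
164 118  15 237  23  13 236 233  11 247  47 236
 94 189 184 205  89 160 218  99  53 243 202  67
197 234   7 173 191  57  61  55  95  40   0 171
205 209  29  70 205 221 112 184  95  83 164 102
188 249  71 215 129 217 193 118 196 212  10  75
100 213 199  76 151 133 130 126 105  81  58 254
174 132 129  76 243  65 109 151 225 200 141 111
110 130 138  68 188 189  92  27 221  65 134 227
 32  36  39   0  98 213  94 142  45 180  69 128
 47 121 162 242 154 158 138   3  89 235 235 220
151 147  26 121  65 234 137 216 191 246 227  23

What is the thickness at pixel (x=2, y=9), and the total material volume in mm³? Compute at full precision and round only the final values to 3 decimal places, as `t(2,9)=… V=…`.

span = t_max - t_min = 2.03 - 0.94 = 1.090
L(2,9) = 162, L_eff = 1 - 162/255 = 0.364706 (inverted)
t(2,9) = 2.03 - 1.090·0.364706 = 1.632
Σt over all 11·12 pixels = 5109799/25500 ≈ 200.3842745
V = pitch²·Σt = 1.56²·5109799/25500 = 487.655

t(2,9)=1.632 V=487.655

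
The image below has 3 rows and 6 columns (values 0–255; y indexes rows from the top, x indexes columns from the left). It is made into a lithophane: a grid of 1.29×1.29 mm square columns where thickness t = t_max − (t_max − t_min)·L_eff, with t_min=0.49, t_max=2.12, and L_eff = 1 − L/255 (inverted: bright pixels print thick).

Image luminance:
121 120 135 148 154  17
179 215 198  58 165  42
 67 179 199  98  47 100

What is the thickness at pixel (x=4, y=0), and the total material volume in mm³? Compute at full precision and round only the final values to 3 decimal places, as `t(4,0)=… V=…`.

t(4,0)=1.474 V=38.526

span = t_max - t_min = 2.12 - 0.49 = 1.630
L(4,0) = 154, L_eff = 1 - 154/255 = 0.396078 (inverted)
t(4,0) = 2.12 - 1.630·0.396078 = 1.474
Σt over all 3·6 pixels = 147589/6375 ≈ 23.1512157
V = pitch²·Σt = 1.29²·147589/6375 = 38.526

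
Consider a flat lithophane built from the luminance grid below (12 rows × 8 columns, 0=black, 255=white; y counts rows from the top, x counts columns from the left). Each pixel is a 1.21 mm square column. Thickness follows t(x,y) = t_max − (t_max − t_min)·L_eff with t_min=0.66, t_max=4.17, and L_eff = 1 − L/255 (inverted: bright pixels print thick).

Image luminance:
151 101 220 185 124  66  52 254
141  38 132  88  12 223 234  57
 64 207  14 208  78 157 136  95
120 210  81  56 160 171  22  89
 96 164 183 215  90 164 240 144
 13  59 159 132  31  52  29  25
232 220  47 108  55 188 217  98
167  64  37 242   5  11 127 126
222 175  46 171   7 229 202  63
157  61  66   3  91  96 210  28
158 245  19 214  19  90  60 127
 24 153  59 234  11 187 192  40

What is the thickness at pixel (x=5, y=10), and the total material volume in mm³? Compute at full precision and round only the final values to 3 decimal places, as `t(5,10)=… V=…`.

t(5,10)=1.899 V=321.400

span = t_max - t_min = 4.17 - 0.66 = 3.510
L(5,10) = 90, L_eff = 1 - 90/255 = 0.647059 (inverted)
t(5,10) = 4.17 - 3.510·0.647059 = 1.899
Σt over all 12·8 pixels = 74637/340 ≈ 219.5205882
V = pitch²·Σt = 1.21²·74637/340 = 321.400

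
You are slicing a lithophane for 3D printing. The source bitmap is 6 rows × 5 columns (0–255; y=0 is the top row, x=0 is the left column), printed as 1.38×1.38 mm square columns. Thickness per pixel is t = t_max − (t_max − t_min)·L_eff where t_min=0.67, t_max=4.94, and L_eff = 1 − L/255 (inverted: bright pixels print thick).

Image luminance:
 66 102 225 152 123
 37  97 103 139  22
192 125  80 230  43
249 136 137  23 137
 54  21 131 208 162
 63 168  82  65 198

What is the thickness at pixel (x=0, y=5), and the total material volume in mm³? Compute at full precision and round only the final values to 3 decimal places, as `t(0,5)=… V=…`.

t(0,5)=1.725 V=152.123

span = t_max - t_min = 4.94 - 0.67 = 4.270
L(0,5) = 63, L_eff = 1 - 63/255 = 0.752941 (inverted)
t(0,5) = 4.94 - 4.270·0.752941 = 1.725
Σt over all 6·5 pixels = 79.88
V = pitch²·Σt = 1.38²·79.88 = 152.123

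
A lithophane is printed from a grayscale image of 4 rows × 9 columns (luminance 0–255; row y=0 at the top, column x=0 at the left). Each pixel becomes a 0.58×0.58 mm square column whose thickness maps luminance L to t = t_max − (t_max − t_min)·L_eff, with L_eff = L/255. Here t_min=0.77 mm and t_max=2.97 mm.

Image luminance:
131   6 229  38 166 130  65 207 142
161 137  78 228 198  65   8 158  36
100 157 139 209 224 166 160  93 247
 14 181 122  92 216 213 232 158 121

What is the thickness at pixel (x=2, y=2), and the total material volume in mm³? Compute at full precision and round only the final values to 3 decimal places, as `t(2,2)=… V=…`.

span = t_max - t_min = 2.97 - 0.77 = 2.200
L(2,2) = 139, L_eff = 139/255 = 0.545098
t(2,2) = 2.97 - 2.200·0.545098 = 1.771
Σt over all 4·9 pixels = 81026/1275 ≈ 63.5498039
V = pitch²·Σt = 0.58²·81026/1275 = 21.378

t(2,2)=1.771 V=21.378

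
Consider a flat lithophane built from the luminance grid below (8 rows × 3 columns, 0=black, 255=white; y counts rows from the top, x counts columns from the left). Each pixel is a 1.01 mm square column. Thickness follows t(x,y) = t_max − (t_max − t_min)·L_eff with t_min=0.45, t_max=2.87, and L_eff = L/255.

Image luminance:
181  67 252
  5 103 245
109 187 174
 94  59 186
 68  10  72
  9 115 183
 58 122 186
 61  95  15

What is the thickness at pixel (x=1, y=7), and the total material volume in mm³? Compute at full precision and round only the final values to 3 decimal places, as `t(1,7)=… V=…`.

t(1,7)=1.968 V=44.552

span = t_max - t_min = 2.87 - 0.45 = 2.420
L(1,7) = 95, L_eff = 95/255 = 0.372549
t(1,7) = 2.87 - 2.420·0.372549 = 1.968
Σt over all 8·3 pixels = 278422/6375 ≈ 43.6740392
V = pitch²·Σt = 1.01²·278422/6375 = 44.552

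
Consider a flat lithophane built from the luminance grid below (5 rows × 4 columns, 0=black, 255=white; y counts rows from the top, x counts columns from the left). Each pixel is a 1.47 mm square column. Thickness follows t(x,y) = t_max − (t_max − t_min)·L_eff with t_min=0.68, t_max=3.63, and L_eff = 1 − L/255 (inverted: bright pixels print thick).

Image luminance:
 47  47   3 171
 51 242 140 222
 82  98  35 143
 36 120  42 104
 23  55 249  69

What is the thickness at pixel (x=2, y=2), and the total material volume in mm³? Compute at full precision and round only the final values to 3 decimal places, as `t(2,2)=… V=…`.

span = t_max - t_min = 3.63 - 0.68 = 2.950
L(2,2) = 35, L_eff = 1 - 35/255 = 0.862745 (inverted)
t(2,2) = 3.63 - 2.950·0.862745 = 1.085
Σt over all 5·4 pixels = 186121/5100 ≈ 36.4943137
V = pitch²·Σt = 1.47²·186121/5100 = 78.861

t(2,2)=1.085 V=78.861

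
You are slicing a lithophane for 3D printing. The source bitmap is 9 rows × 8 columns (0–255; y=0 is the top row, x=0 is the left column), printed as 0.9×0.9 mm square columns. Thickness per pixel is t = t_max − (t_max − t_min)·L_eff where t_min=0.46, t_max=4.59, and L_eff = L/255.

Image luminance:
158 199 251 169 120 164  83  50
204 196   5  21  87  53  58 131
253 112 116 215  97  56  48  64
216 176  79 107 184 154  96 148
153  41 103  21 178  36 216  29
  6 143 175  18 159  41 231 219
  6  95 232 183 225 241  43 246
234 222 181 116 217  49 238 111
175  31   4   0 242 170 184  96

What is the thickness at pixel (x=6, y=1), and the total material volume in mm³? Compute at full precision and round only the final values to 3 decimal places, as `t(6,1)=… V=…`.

span = t_max - t_min = 4.59 - 0.46 = 4.130
L(6,1) = 58, L_eff = 58/255 = 0.227451
t(6,1) = 4.59 - 4.130·0.227451 = 3.651
Σt over all 9·8 pixels = 45533/255 ≈ 178.5607843
V = pitch²·Σt = 0.9²·45533/255 = 144.634

t(6,1)=3.651 V=144.634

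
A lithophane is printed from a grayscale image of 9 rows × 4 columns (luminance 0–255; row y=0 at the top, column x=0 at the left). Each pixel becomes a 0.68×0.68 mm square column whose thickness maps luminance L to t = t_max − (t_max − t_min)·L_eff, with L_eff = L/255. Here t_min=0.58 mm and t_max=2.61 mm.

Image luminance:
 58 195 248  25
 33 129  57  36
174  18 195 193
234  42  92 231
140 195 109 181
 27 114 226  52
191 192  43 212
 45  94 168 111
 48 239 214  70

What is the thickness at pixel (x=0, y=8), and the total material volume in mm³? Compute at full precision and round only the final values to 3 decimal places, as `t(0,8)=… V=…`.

span = t_max - t_min = 2.61 - 0.58 = 2.030
L(0,8) = 48, L_eff = 48/255 = 0.188235
t(0,8) = 2.61 - 2.030·0.188235 = 2.228
Σt over all 9·4 pixels = 1455887/25500 ≈ 57.0936078
V = pitch²·Σt = 0.68²·1455887/25500 = 26.400

t(0,8)=2.228 V=26.400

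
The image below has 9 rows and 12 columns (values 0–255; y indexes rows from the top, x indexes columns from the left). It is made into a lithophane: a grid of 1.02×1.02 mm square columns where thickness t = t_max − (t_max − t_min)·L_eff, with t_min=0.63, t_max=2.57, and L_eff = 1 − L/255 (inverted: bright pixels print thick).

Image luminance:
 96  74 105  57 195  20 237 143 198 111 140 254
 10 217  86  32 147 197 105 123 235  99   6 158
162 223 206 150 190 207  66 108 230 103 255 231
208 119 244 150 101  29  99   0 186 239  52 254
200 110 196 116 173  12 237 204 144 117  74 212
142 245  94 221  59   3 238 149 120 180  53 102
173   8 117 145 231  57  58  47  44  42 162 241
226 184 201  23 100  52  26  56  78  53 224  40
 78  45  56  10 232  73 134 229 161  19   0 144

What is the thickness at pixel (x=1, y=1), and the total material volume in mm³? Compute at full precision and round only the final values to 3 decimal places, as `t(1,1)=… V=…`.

span = t_max - t_min = 2.57 - 0.63 = 1.940
L(1,1) = 217, L_eff = 1 - 217/255 = 0.149020 (inverted)
t(1,1) = 2.57 - 1.940·0.149020 = 2.281
Σt over all 9·12 pixels = 2228129/12750 ≈ 174.7552157
V = pitch²·Σt = 1.02²·2228129/12750 = 181.815

t(1,1)=2.281 V=181.815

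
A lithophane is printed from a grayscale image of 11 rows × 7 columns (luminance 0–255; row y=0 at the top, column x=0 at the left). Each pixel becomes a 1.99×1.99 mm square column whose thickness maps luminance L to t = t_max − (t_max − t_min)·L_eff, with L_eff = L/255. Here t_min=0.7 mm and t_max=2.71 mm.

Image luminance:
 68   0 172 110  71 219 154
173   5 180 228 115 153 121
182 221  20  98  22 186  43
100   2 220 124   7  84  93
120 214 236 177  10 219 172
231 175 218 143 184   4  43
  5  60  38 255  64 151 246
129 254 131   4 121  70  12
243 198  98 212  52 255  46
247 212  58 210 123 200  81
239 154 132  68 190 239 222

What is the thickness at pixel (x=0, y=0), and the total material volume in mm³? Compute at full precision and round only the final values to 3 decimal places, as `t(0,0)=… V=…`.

span = t_max - t_min = 2.71 - 0.7 = 2.010
L(0,0) = 68, L_eff = 68/255 = 0.266667
t(0,0) = 2.71 - 2.010·0.266667 = 2.174
Σt over all 11·7 pixels = 127.198
V = pitch²·Σt = 1.99²·127.198 = 503.717

t(0,0)=2.174 V=503.717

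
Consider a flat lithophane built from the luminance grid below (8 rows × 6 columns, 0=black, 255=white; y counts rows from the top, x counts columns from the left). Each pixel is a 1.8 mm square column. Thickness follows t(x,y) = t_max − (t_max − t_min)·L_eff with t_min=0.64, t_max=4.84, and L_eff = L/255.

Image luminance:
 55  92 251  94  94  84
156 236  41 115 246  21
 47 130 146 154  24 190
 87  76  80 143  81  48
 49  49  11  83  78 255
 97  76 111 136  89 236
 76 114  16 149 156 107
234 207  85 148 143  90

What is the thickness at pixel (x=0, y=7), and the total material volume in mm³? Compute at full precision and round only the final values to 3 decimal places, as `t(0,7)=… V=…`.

t(0,7)=0.986 V=459.958

span = t_max - t_min = 4.84 - 0.64 = 4.200
L(0,7) = 234, L_eff = 234/255 = 0.917647
t(0,7) = 4.84 - 4.200·0.917647 = 0.986
Σt over all 8·6 pixels = 60334/425 ≈ 141.9623529
V = pitch²·Σt = 1.8²·60334/425 = 459.958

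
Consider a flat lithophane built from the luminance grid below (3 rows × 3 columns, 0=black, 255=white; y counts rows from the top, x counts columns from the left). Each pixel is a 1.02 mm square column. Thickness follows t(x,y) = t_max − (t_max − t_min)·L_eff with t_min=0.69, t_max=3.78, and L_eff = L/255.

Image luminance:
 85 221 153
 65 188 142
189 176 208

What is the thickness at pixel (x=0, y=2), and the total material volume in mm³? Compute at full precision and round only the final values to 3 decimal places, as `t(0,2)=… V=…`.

span = t_max - t_min = 3.78 - 0.69 = 3.090
L(0,2) = 189, L_eff = 189/255 = 0.741176
t(0,2) = 3.78 - 3.090·0.741176 = 1.490
Σt over all 3·3 pixels = 142189/8500 ≈ 16.7281176
V = pitch²·Σt = 1.02²·142189/8500 = 17.404

t(0,2)=1.490 V=17.404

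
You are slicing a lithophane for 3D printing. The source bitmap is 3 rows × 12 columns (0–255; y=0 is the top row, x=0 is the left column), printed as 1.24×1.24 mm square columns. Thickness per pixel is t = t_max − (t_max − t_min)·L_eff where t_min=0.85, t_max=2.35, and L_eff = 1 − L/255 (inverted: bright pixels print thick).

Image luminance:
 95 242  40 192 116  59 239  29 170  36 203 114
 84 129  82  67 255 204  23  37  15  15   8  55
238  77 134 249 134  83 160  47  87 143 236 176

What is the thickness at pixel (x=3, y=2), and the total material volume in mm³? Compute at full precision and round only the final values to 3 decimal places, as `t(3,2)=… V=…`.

t(3,2)=2.315 V=85.699

span = t_max - t_min = 2.35 - 0.85 = 1.500
L(3,2) = 249, L_eff = 1 - 249/255 = 0.023529 (inverted)
t(3,2) = 2.35 - 1.500·0.023529 = 2.315
Σt over all 3·12 pixels = 1895/34 ≈ 55.7352941
V = pitch²·Σt = 1.24²·1895/34 = 85.699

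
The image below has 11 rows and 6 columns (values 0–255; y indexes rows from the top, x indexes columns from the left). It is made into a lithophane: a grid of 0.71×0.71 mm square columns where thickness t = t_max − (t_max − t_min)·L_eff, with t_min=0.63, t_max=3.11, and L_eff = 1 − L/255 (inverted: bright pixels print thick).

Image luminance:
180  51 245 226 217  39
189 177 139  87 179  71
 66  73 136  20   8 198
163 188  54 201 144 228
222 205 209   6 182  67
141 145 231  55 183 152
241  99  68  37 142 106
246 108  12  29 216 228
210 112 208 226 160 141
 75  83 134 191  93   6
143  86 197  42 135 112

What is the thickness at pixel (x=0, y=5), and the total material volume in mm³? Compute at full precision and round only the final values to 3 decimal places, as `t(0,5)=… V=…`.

t(0,5)=2.001 V=64.903

span = t_max - t_min = 3.11 - 0.63 = 2.480
L(0,5) = 141, L_eff = 1 - 141/255 = 0.447059 (inverted)
t(0,5) = 3.11 - 2.480·0.447059 = 2.001
Σt over all 11·6 pixels = 1641557/12750 ≈ 128.7495686
V = pitch²·Σt = 0.71²·1641557/12750 = 64.903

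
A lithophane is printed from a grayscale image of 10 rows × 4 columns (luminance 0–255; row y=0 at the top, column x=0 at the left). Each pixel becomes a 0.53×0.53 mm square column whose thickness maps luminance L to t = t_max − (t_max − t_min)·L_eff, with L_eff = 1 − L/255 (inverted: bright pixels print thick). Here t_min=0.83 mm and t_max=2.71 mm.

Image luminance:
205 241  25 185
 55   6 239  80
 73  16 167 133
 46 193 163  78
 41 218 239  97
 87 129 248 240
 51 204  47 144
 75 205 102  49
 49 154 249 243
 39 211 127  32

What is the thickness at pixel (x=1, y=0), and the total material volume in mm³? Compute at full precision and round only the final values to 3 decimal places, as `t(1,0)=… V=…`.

span = t_max - t_min = 2.71 - 0.83 = 1.880
L(1,0) = 241, L_eff = 1 - 241/255 = 0.054902 (inverted)
t(1,0) = 2.71 - 1.880·0.054902 = 2.607
Σt over all 10·4 pixels = 5357/75 ≈ 71.4266667
V = pitch²·Σt = 0.53²·5357/75 = 20.064

t(1,0)=2.607 V=20.064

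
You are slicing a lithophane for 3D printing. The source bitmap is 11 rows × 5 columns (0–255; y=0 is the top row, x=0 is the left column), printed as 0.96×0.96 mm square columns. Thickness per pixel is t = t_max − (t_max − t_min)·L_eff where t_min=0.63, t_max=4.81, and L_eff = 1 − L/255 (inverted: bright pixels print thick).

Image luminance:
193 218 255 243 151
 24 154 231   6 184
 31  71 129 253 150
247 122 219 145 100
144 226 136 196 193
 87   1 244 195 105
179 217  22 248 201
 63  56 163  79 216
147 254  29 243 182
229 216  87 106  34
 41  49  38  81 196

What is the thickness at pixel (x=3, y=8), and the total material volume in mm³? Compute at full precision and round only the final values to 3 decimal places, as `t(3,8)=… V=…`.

t(3,8)=4.613 V=153.228

span = t_max - t_min = 4.81 - 0.63 = 4.180
L(3,8) = 243, L_eff = 1 - 243/255 = 0.047059 (inverted)
t(3,8) = 4.81 - 4.180·0.047059 = 4.613
Σt over all 11·5 pixels = 4239697/25500 ≈ 166.2626275
V = pitch²·Σt = 0.96²·4239697/25500 = 153.228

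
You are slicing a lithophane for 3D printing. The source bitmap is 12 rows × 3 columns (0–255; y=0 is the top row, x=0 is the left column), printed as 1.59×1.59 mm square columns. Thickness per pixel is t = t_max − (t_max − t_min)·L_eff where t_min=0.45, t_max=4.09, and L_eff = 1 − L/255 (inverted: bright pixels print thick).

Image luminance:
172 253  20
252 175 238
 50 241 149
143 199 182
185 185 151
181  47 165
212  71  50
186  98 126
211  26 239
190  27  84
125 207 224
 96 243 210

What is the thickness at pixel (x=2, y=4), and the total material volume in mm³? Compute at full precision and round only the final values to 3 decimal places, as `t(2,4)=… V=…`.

t(2,4)=2.605 V=243.514

span = t_max - t_min = 4.09 - 0.45 = 3.640
L(2,4) = 151, L_eff = 1 - 151/255 = 0.407843 (inverted)
t(2,4) = 4.09 - 3.640·0.407843 = 2.605
Σt over all 12·3 pixels = 204686/2125 ≈ 96.3228235
V = pitch²·Σt = 1.59²·204686/2125 = 243.514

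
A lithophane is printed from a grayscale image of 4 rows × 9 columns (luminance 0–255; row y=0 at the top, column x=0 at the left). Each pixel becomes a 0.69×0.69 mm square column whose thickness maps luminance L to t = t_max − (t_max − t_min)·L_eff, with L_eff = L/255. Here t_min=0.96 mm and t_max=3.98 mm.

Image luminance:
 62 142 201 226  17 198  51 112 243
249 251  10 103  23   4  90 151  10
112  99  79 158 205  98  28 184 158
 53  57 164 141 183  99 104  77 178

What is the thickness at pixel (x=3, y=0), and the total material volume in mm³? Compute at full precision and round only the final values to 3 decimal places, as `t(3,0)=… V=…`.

t(3,0)=1.303 V=43.857

span = t_max - t_min = 3.98 - 0.96 = 3.020
L(3,0) = 226, L_eff = 226/255 = 0.886275
t(3,0) = 3.98 - 3.020·0.886275 = 1.303
Σt over all 4·9 pixels = 1566/17 ≈ 92.1176471
V = pitch²·Σt = 0.69²·1566/17 = 43.857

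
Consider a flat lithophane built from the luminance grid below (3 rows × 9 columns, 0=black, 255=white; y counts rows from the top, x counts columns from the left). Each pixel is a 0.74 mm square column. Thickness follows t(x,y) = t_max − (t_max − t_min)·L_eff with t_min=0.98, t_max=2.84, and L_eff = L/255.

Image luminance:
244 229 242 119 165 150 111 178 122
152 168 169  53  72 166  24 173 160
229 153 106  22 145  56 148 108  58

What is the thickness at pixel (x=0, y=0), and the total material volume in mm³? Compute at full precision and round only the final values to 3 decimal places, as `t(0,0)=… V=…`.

t(0,0)=1.060 V=27.123

span = t_max - t_min = 2.84 - 0.98 = 1.860
L(0,0) = 244, L_eff = 244/255 = 0.956863
t(0,0) = 2.84 - 1.860·0.956863 = 1.060
Σt over all 3·9 pixels = 105254/2125 ≈ 49.5312941
V = pitch²·Σt = 0.74²·105254/2125 = 27.123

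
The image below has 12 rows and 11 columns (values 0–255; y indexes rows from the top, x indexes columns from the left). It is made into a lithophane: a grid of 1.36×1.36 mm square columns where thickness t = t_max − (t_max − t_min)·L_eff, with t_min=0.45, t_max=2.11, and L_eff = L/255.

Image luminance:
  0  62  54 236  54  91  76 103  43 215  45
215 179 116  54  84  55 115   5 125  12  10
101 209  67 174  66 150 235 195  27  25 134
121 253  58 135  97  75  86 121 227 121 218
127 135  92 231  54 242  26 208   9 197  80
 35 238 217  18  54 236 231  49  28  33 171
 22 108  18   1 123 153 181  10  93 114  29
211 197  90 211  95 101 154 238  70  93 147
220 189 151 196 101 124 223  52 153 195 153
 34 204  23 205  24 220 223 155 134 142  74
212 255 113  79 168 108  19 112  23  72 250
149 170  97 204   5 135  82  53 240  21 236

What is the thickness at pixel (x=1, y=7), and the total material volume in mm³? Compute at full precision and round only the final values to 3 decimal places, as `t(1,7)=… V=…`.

t(1,7)=0.828 V=322.358

span = t_max - t_min = 2.11 - 0.45 = 1.660
L(1,7) = 197, L_eff = 197/255 = 0.772549
t(1,7) = 2.11 - 1.660·0.772549 = 0.828
Σt over all 12·11 pixels = 1111067/6375 ≈ 174.2850196
V = pitch²·Σt = 1.36²·1111067/6375 = 322.358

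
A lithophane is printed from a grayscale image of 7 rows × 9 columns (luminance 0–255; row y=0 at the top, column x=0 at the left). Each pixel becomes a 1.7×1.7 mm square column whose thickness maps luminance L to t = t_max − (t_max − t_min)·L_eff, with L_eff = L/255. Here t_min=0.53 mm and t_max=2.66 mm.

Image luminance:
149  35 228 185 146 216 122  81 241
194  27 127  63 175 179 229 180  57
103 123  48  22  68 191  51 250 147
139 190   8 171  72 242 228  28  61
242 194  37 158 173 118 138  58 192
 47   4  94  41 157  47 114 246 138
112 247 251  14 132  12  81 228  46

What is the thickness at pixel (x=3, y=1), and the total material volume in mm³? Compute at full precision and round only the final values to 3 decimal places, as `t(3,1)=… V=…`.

span = t_max - t_min = 2.66 - 0.53 = 2.130
L(3,1) = 63, L_eff = 63/255 = 0.247059
t(3,1) = 2.66 - 2.130·0.247059 = 2.134
Σt over all 7·9 pixels = 849543/8500 ≈ 99.9462353
V = pitch²·Σt = 1.7²·849543/8500 = 288.845

t(3,1)=2.134 V=288.845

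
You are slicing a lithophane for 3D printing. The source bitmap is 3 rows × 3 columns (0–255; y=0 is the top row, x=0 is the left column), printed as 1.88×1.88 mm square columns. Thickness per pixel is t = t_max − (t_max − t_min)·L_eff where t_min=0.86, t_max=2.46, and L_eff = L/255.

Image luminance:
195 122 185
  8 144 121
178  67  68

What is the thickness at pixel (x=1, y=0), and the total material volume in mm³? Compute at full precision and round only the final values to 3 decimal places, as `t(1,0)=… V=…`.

t(1,0)=1.695 V=54.123

span = t_max - t_min = 2.46 - 0.86 = 1.600
L(1,0) = 122, L_eff = 122/255 = 0.478431
t(1,0) = 2.46 - 1.600·0.478431 = 1.695
Σt over all 3·3 pixels = 2297/150 ≈ 15.3133333
V = pitch²·Σt = 1.88²·2297/150 = 54.123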